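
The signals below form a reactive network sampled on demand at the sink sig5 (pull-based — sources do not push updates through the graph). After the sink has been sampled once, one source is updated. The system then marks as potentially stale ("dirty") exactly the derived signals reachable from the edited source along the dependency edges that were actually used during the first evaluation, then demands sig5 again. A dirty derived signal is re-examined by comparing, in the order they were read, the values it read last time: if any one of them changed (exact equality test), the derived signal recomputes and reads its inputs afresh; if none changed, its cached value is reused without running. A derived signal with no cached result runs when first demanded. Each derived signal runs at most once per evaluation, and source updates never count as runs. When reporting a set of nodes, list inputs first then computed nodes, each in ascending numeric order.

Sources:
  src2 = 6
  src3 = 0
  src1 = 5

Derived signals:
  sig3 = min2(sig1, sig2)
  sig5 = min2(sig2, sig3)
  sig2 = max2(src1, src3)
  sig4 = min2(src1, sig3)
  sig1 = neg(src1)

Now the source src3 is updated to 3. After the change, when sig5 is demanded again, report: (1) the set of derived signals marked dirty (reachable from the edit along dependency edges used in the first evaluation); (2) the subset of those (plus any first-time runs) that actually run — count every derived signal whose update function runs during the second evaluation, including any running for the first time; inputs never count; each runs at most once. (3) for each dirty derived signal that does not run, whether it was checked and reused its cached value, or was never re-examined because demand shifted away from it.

Initial pass — values computed on the first demand:
  sig1 = neg(5) = -5
  sig2 = max2(5, 0) = 5
  sig3 = min2(-5, 5) = -5
  sig5 = min2(5, -5) = -5

Second demand — change propagation:
  sig2: re-runs because src3 0->3; new result 5 (unchanged).
  sig3: re-examined; everything it read last time is the same (sig1 unchanged, sig2 unchanged) — cache -5 kept, no run.
  sig5: re-examined; everything it read last time is the same (sig2 unchanged, sig3 unchanged) — cache -5 kept, no run.

The important point: sig2 recomputes to an identical value, and the output ends up unchanged.

Dirty set: sig2, sig3, sig5.
Run set: sig2 (1 run).
Re-examined without running (cache reused): sig3, sig5.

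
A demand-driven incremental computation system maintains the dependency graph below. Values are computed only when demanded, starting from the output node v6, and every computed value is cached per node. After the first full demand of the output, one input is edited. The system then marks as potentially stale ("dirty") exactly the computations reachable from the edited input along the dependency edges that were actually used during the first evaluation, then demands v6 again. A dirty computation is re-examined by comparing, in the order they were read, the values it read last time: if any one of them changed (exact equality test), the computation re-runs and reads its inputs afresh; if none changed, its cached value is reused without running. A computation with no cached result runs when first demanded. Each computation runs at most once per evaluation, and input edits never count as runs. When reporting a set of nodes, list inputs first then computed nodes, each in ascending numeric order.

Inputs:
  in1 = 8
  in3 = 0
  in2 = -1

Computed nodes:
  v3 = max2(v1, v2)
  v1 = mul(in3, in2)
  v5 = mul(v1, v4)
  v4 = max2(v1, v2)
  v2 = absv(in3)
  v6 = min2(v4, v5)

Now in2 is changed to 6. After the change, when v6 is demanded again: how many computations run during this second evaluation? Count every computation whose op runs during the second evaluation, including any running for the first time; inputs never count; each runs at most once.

First evaluation (everything demanded from the output):
  v1 = mul(0, -1) = 0
  v2 = absv(0) = 0
  v4 = max2(0, 0) = 0
  v5 = mul(0, 0) = 0
  v6 = min2(0, 0) = 0

Propagation after the edit:
  v1: runs — in2 -1->6; result 0 (same value as before).
  v4: checked — values it read are unchanged (v1 unchanged, v2 unchanged); reused cached 0 without running.
  v5: checked — values it read are unchanged (v1 unchanged, v4 unchanged); reused cached 0 without running.
  v6: checked — values it read are unchanged (v4 unchanged, v5 unchanged); reused cached 0 without running.

Key observation: the change is absorbed at v1 — it re-runs but produces the same value, and the output's value is unchanged.

Computations that run: v1 — 1 in total.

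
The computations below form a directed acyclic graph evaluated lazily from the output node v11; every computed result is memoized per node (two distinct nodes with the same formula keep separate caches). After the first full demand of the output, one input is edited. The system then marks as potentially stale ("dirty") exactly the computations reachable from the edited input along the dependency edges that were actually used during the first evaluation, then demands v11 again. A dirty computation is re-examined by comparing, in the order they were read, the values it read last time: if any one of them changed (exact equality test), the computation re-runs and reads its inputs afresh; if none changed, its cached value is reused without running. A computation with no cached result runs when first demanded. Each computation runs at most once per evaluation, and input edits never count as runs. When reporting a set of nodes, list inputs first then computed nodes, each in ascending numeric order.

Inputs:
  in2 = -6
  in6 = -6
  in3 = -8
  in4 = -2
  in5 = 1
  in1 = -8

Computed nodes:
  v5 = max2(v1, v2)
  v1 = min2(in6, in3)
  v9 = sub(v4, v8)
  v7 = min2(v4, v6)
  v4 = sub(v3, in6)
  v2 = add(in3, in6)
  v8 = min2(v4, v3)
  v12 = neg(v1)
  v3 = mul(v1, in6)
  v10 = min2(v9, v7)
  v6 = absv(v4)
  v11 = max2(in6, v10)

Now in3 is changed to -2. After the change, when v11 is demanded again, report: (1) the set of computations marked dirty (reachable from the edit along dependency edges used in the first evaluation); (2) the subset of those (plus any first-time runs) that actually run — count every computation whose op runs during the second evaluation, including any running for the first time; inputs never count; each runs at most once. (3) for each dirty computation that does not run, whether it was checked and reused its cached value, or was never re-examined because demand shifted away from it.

First demand of the output computes:
  v1 = min2(-6, -8) = -8
  v3 = mul(-8, -6) = 48
  v4 = sub(48, -6) = 54
  v6 = absv(54) = 54
  v7 = min2(54, 54) = 54
  v8 = min2(54, 48) = 48
  v9 = sub(54, 48) = 6
  v10 = min2(6, 54) = 6
  v11 = max2(-6, 6) = 6

After the edit, cleaning proceeds:
  v1: a read changed (in3 -8->-2) — executes, giving -6.
  v3: a read changed (v1 -8->-6) — executes, giving 36.
  v4: a read changed (v3 48->36) — executes, giving 42.
  v6: a read changed (v4 54->42) — executes, giving 42.
  v7: a read changed (v4 54->42; v6 54->42) — executes, giving 42.
  v8: a read changed (v4 54->42; v3 48->36) — executes, giving 36.
  v9: a read changed (v4 54->42; v8 48->36) — executes, giving 6 — identical to its old value.
  v10: a read changed (v7 54->42) — executes, giving 6 — identical to its old value.
  v11: dirty, but its reads are unchanged (in6 unchanged, v10 unchanged); cached 6 stands.

Note where the cutoff bites: v11 is checked, finds nothing changed, and keeps its cache.

The edit dirties: v1, v3, v4, v6, v7, v8, v9, v10, v11.
8 computations run: v1, v3, v4, v6, v7, v8, v9, v10.
Cache hits after checking: v11.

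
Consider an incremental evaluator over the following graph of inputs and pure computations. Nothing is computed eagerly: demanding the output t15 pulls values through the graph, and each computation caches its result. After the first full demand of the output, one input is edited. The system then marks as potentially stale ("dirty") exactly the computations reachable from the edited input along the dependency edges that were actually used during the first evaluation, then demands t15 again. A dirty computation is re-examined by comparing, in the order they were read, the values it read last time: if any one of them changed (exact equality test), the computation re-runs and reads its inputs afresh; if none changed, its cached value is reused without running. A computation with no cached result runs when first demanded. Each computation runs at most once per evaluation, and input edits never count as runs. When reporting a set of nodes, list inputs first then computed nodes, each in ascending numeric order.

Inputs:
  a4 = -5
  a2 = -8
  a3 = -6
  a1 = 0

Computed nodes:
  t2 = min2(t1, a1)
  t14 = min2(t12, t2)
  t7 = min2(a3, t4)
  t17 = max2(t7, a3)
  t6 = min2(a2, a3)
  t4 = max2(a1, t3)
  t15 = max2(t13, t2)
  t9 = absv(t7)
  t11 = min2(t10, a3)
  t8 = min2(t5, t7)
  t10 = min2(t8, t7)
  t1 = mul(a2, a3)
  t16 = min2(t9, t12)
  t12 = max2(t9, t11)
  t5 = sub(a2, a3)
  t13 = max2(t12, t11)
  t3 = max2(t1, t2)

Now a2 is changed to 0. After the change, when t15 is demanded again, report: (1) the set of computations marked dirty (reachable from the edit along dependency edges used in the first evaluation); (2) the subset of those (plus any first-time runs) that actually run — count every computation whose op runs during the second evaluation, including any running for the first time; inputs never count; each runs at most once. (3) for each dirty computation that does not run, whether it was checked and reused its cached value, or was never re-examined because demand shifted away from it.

Dirty set: t1, t2, t3, t4, t5, t7, t8, t9, t10, t11, t12, t13, t15.
Run set: t1, t2, t3, t4, t5, t7, t8 (7 run).
Re-examined without running (cache reused): t9, t10, t11, t12, t13, t15.
The important point: at t9 every value read last time is unchanged, so the dirty flag clears without a run.

Initial pass — values computed on the first demand:
  t1 = mul(-8, -6) = 48
  t2 = min2(48, 0) = 0
  t3 = max2(48, 0) = 48
  t4 = max2(0, 48) = 48
  t5 = sub(-8, -6) = -2
  t7 = min2(-6, 48) = -6
  t8 = min2(-2, -6) = -6
  t9 = absv(-6) = 6
  t10 = min2(-6, -6) = -6
  t11 = min2(-6, -6) = -6
  t12 = max2(6, -6) = 6
  t13 = max2(6, -6) = 6
  t15 = max2(6, 0) = 6

Second demand — change propagation:
  t1: re-runs because a2 -8->0; new result 0.
  t2: re-runs because t1 48->0; new result 0 (unchanged).
  t3: re-runs because t1 48->0; new result 0.
  t4: re-runs because t3 48->0; new result 0.
  t5: re-runs because a2 -8->0; new result 6.
  t7: re-runs because t4 48->0; new result -6 (unchanged).
  t8: re-runs because t5 -2->6; new result -6 (unchanged).
  t9: re-examined; everything it read last time is the same (t7 unchanged) — cache 6 kept, no run.
  t10: re-examined; everything it read last time is the same (t8 unchanged, t7 unchanged) — cache -6 kept, no run.
  t11: re-examined; everything it read last time is the same (t10 unchanged, a3 unchanged) — cache -6 kept, no run.
  t12: re-examined; everything it read last time is the same (t9 unchanged, t11 unchanged) — cache 6 kept, no run.
  t13: re-examined; everything it read last time is the same (t12 unchanged, t11 unchanged) — cache 6 kept, no run.
  t15: re-examined; everything it read last time is the same (t13 unchanged, t2 unchanged) — cache 6 kept, no run.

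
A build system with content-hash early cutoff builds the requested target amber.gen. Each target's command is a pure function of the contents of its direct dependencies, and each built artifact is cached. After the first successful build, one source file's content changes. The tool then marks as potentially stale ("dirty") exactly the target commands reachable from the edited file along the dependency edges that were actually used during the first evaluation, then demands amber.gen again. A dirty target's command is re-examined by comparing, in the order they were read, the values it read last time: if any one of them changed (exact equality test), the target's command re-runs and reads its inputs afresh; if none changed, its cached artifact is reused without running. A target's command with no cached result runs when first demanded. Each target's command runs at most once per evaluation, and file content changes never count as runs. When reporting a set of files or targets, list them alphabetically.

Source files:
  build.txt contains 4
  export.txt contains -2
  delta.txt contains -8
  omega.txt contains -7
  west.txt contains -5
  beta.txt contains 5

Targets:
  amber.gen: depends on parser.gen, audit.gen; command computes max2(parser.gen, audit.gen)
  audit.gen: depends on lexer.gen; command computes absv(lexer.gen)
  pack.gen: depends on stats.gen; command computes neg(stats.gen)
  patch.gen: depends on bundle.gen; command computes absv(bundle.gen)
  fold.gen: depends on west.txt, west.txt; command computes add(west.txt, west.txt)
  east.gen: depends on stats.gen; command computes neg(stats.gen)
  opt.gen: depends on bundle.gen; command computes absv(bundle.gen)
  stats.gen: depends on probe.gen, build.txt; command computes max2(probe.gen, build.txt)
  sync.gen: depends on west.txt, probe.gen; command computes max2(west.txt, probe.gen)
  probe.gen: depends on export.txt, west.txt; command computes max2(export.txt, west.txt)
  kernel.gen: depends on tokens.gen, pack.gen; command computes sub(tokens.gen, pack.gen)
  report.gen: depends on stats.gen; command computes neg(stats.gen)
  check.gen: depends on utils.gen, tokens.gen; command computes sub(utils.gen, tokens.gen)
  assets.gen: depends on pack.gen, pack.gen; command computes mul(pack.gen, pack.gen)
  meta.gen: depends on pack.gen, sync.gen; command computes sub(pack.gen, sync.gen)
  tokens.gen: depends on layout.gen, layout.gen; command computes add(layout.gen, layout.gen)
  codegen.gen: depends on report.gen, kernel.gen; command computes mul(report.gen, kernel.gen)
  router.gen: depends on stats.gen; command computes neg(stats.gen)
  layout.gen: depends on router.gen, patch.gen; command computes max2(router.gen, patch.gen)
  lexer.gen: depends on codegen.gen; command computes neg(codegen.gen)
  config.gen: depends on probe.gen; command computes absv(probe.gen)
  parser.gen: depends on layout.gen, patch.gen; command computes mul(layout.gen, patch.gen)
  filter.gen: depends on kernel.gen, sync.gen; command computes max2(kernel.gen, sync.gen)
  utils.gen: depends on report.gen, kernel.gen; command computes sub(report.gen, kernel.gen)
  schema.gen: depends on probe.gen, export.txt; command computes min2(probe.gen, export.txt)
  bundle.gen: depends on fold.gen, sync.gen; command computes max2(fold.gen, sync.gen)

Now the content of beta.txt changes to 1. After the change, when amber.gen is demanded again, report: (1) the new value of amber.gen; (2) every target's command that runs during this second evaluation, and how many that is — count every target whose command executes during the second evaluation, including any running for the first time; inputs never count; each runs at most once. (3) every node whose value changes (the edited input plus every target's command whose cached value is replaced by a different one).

First evaluation (everything demanded from the output):
  fold.gen = add(-5, -5) = -10
  probe.gen = max2(-2, -5) = -2
  stats.gen = max2(-2, 4) = 4
  pack.gen = neg(4) = -4
  report.gen = neg(4) = -4
  router.gen = neg(4) = -4
  sync.gen = max2(-5, -2) = -2
  bundle.gen = max2(-10, -2) = -2
  patch.gen = absv(-2) = 2
  layout.gen = max2(-4, 2) = 2
  parser.gen = mul(2, 2) = 4
  tokens.gen = add(2, 2) = 4
  kernel.gen = sub(4, -4) = 8
  codegen.gen = mul(-4, 8) = -32
  lexer.gen = neg(-32) = 32
  audit.gen = absv(32) = 32
  amber.gen = max2(4, 32) = 32

Propagation after the edit:
  beta.txt feeds no computation that the output demands — nothing is marked dirty and nothing runs.

Key observation: beta.txt is never demanded by the output, so the edit triggers no recomputation at all.

New value of amber.gen: 32.
Target commands that run: none — 0 in total.
Values that change: beta.txt.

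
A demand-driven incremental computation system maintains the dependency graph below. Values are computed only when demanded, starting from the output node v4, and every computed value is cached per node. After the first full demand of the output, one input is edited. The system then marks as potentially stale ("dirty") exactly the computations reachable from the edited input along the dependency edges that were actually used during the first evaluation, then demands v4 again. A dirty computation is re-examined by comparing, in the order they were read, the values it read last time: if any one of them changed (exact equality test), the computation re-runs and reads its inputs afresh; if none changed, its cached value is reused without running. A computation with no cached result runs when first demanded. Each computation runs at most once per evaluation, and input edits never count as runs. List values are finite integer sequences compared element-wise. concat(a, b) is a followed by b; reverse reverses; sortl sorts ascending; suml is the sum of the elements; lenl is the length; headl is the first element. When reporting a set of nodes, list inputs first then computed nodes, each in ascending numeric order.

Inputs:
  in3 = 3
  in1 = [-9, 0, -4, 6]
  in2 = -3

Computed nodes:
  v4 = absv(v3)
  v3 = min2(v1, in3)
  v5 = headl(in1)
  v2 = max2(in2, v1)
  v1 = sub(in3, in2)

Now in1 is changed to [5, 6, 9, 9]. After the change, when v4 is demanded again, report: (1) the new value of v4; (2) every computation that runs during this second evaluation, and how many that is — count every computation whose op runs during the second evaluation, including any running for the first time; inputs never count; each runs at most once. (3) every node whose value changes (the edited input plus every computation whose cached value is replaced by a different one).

New value of v4: 3.
Computations that run: none — 0 in total.
Values that change: in1.
Key observation: in1 is never demanded by the output, so the edit triggers no recomputation at all.

First evaluation (everything demanded from the output):
  v1 = sub(3, -3) = 6
  v3 = min2(6, 3) = 3
  v4 = absv(3) = 3

Propagation after the edit:
  in1 feeds no computation that the output demands — nothing is marked dirty and nothing runs.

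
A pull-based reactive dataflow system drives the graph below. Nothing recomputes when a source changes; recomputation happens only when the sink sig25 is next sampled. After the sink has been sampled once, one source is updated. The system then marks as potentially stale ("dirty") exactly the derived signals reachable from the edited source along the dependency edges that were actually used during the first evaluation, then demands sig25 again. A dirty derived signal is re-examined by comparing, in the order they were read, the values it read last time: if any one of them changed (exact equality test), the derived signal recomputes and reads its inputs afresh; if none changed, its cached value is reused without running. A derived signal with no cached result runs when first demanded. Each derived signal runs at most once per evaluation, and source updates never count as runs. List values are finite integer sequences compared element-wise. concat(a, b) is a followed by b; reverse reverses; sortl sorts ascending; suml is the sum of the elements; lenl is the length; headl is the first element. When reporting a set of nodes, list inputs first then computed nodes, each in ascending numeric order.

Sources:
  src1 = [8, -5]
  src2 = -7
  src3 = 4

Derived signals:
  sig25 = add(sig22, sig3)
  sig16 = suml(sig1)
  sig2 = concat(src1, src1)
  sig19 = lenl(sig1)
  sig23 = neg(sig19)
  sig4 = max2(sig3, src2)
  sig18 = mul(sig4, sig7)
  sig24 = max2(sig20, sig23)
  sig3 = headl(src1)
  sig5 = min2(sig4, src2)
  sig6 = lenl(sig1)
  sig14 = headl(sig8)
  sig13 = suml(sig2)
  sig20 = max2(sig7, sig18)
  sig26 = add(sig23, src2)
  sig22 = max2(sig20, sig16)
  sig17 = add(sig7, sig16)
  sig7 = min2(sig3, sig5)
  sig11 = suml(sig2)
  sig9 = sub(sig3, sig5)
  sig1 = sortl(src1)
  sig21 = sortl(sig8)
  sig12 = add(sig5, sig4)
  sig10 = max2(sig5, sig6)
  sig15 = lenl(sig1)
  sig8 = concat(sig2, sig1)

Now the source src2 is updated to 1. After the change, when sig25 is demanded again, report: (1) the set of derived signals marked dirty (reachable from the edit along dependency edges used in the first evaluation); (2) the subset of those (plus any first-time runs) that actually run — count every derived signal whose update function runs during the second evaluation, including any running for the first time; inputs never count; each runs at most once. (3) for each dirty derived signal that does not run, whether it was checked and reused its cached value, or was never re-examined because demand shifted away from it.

Marked dirty: sig4, sig5, sig7, sig18, sig20, sig22, sig25.
Derived signals that run: sig4, sig5, sig7, sig18, sig20, sig22, sig25 — 7 in total.
Every dirty derived signal ran.

First evaluation (everything demanded from the output):
  sig1 = sortl([8, -5]) = [-5, 8]
  sig3 = headl([8, -5]) = 8
  sig4 = max2(8, -7) = 8
  sig5 = min2(8, -7) = -7
  sig7 = min2(8, -7) = -7
  sig16 = suml([-5, 8]) = 3
  sig18 = mul(8, -7) = -56
  sig20 = max2(-7, -56) = -7
  sig22 = max2(-7, 3) = 3
  sig25 = add(3, 8) = 11

Propagation after the edit:
  sig4: runs — src2 -7->1; result 8 (same value as before).
  sig5: runs — src2 -7->1; result 1.
  sig7: runs — sig5 -7->1; result 1.
  sig18: runs — sig7 -7->1; result 8.
  sig20: runs — sig7 -7->1; sig18 -56->8; result 8.
  sig22: runs — sig20 -7->8; result 8.
  sig25: runs — sig22 3->8; result 16.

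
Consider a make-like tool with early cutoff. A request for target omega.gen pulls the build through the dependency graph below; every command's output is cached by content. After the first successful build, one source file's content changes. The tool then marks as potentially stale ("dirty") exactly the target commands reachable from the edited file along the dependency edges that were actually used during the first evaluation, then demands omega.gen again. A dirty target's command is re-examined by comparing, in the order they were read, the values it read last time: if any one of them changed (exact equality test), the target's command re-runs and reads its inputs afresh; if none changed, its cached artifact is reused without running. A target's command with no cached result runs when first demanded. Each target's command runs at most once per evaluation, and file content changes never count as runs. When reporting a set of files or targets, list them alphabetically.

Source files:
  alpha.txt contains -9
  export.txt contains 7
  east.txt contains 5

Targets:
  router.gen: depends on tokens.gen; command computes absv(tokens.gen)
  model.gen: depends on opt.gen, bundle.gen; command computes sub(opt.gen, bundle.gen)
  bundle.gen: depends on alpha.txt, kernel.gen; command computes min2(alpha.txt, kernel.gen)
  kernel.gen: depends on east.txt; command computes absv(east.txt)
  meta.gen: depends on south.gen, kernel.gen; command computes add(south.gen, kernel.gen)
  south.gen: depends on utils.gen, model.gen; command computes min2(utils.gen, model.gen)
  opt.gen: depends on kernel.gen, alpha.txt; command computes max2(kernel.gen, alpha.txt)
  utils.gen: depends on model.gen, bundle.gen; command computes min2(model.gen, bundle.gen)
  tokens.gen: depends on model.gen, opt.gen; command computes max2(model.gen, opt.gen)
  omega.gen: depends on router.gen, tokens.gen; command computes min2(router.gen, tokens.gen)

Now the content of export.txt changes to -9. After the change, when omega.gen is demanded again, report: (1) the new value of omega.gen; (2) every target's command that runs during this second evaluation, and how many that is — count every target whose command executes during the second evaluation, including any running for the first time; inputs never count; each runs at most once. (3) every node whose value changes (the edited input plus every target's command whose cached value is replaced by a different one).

Demanding omega.gen again yields 14.
0 target commands run: none.
The nodes whose values change: export.txt.
Note the shortcut — nothing in the graph depends on export.txt at all, so no recomputation happens.

First demand of the output computes:
  kernel.gen = absv(5) = 5
  bundle.gen = min2(-9, 5) = -9
  opt.gen = max2(5, -9) = 5
  model.gen = sub(5, -9) = 14
  tokens.gen = max2(14, 5) = 14
  router.gen = absv(14) = 14
  omega.gen = min2(14, 14) = 14

After the edit, cleaning proceeds:
  no node depends on export.txt at all; the second demand re-runs nothing.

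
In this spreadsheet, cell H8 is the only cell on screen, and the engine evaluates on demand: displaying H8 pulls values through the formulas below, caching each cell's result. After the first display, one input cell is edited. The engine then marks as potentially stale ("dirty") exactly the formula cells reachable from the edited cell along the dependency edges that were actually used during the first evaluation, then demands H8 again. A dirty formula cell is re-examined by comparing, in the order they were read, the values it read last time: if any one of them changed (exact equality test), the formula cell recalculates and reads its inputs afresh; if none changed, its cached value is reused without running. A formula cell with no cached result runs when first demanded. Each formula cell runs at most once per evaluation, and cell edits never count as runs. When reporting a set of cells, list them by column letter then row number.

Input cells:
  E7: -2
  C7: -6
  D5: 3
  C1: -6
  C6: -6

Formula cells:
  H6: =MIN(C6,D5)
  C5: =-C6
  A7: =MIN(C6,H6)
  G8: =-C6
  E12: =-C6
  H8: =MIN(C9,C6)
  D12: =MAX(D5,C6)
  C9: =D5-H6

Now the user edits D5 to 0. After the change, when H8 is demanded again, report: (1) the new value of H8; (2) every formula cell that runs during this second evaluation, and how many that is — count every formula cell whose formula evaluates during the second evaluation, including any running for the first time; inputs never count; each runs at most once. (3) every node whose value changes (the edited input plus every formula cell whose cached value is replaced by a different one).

H8 now evaluates to -6.
Run set: C9, H6, H8 (3 run).
Changed values: C9, D5.

Initial pass — values computed on the first demand:
  H6 = MIN(-6, 3) = -6
  C9 = 3 - -6 = 9
  H8 = MIN(9, -6) = -6

Second demand — change propagation:
  H6: re-runs because D5 3->0; new result -6 (unchanged).
  C9: re-runs because D5 3->0; new result 6.
  H8: re-runs because C9 9->6; new result -6 (unchanged).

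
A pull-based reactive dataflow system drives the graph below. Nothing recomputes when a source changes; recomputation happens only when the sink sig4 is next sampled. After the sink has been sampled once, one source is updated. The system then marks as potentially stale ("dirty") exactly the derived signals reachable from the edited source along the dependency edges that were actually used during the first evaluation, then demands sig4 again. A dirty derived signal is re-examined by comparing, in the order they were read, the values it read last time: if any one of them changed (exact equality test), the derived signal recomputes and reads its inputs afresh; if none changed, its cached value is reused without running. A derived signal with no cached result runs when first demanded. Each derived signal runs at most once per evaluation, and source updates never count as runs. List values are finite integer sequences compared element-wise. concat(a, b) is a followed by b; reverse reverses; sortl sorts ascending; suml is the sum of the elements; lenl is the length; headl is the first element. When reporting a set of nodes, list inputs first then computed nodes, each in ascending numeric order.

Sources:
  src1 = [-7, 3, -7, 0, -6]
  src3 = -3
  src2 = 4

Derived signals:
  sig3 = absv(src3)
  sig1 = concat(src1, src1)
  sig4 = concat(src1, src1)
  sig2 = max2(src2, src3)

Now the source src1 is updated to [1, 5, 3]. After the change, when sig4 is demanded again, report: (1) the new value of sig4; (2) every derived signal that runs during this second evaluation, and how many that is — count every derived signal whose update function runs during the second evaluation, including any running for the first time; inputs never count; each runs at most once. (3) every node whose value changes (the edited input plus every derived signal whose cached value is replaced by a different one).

New value of sig4: [1, 5, 3, 1, 5, 3].
Derived signals that run: sig4 — 1 in total.
Values that change: src1, sig4.

First evaluation (everything demanded from the output):
  sig4 = concat([-7, 3, -7, 0, -6], [-7, 3, -7, 0, -6]) = [-7, 3, -7, 0, -6, -7, 3, -7, 0, -6]

Propagation after the edit:
  sig4: runs — src1 [-7, 3, -7, 0, -6]->[1, 5, 3]; src1 [-7, 3, -7, 0, -6]->[1, 5, 3]; result [1, 5, 3, 1, 5, 3].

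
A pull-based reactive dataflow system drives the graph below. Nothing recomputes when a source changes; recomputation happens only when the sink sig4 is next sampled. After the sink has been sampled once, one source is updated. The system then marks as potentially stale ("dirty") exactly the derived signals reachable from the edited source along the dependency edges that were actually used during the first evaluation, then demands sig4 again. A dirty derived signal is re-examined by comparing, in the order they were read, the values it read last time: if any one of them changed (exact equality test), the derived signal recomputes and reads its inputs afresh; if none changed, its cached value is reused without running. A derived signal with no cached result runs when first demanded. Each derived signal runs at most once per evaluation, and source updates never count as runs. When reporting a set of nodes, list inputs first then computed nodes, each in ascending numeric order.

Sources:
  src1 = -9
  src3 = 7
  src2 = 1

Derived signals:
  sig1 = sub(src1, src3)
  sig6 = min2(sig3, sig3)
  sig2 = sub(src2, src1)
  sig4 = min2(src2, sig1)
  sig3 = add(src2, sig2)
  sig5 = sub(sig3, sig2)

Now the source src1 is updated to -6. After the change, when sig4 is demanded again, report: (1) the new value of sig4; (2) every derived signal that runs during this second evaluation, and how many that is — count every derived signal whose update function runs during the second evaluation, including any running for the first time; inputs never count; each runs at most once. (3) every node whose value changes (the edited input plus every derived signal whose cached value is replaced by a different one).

First evaluation (everything demanded from the output):
  sig1 = sub(-9, 7) = -16
  sig4 = min2(1, -16) = -16

Propagation after the edit:
  sig1: runs — src1 -9->-6; result -13.
  sig4: runs — sig1 -16->-13; result -13.

New value of sig4: -13.
Derived signals that run: sig1, sig4 — 2 in total.
Values that change: src1, sig1, sig4.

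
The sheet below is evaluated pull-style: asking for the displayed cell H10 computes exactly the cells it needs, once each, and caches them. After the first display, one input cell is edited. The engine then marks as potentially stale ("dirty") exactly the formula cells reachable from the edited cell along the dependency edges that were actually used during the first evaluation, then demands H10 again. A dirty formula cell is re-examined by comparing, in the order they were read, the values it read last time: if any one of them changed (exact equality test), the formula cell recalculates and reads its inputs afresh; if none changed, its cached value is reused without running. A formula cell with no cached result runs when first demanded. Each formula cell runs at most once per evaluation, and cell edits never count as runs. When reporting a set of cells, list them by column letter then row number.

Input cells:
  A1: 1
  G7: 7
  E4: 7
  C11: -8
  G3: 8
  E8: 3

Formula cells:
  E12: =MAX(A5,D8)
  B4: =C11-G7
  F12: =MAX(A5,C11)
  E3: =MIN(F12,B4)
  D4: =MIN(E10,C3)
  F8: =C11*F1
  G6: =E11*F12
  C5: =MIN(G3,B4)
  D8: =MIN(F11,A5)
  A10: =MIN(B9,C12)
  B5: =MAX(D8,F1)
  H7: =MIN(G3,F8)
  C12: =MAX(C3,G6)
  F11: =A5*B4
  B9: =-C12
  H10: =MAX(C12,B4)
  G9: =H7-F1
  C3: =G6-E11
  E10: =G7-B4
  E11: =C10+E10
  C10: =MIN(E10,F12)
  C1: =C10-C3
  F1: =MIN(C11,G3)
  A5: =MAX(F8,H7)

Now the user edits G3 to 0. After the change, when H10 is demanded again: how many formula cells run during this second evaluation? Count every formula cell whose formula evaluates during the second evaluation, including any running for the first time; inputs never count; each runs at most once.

3 formula cells run: A5, F1, H7.
Note where the cutoff bites: F8 is checked, finds nothing changed, and keeps its cache.

First demand of the output computes:
  B4 = -8 - 7 = -15
  E10 = 7 - -15 = 22
  F1 = MIN(-8, 8) = -8
  F8 = -8 * -8 = 64
  H7 = MIN(8, 64) = 8
  A5 = MAX(64, 8) = 64
  F12 = MAX(64, -8) = 64
  C10 = MIN(22, 64) = 22
  E11 = 22 + 22 = 44
  G6 = 44 * 64 = 2816
  C3 = 2816 - 44 = 2772
  C12 = MAX(2772, 2816) = 2816
  H10 = MAX(2816, -15) = 2816

After the edit, cleaning proceeds:
  F1: a read changed (G3 8->0) — executes, giving -8 — identical to its old value.
  F8: dirty, but its reads are unchanged (C11 unchanged, F1 unchanged); cached 64 stands.
  H7: a read changed (G3 8->0) — executes, giving 0.
  A5: a read changed (H7 8->0) — executes, giving 64 — identical to its old value.
  F12: dirty, but its reads are unchanged (A5 unchanged, C11 unchanged); cached 64 stands.
  C10: dirty, but its reads are unchanged (E10 unchanged, F12 unchanged); cached 22 stands.
  E11: dirty, but its reads are unchanged (C10 unchanged, E10 unchanged); cached 44 stands.
  G6: dirty, but its reads are unchanged (E11 unchanged, F12 unchanged); cached 2816 stands.
  C3: dirty, but its reads are unchanged (G6 unchanged, E11 unchanged); cached 2772 stands.
  C12: dirty, but its reads are unchanged (C3 unchanged, G6 unchanged); cached 2816 stands.
  H10: dirty, but its reads are unchanged (C12 unchanged, B4 unchanged); cached 2816 stands.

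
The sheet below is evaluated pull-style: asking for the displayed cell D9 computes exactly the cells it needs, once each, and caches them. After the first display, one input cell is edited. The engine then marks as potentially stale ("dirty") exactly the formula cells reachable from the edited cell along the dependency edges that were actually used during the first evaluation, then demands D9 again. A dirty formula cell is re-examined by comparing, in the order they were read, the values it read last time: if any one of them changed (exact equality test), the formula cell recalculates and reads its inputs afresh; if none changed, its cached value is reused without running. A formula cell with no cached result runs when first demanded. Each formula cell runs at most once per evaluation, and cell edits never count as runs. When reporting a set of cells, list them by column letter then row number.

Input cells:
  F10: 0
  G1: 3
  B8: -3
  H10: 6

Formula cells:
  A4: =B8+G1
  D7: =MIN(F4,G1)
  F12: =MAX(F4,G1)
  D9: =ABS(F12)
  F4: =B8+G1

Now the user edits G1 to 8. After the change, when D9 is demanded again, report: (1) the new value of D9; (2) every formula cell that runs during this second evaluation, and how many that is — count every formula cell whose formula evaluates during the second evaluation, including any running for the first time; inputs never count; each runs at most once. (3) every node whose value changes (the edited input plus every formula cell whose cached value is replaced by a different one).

First demand of the output computes:
  F4 = -3 + 3 = 0
  F12 = MAX(0, 3) = 3
  D9 = ABS(3) = 3

After the edit, cleaning proceeds:
  F4: a read changed (G1 3->8) — executes, giving 5.
  F12: a read changed (F4 0->5; G1 3->8) — executes, giving 8.
  D9: a read changed (F12 3->8) — executes, giving 8.

Demanding D9 again yields 8.
3 formula cells run: D9, F4, F12.
The nodes whose values change: D9, F4, F12, G1.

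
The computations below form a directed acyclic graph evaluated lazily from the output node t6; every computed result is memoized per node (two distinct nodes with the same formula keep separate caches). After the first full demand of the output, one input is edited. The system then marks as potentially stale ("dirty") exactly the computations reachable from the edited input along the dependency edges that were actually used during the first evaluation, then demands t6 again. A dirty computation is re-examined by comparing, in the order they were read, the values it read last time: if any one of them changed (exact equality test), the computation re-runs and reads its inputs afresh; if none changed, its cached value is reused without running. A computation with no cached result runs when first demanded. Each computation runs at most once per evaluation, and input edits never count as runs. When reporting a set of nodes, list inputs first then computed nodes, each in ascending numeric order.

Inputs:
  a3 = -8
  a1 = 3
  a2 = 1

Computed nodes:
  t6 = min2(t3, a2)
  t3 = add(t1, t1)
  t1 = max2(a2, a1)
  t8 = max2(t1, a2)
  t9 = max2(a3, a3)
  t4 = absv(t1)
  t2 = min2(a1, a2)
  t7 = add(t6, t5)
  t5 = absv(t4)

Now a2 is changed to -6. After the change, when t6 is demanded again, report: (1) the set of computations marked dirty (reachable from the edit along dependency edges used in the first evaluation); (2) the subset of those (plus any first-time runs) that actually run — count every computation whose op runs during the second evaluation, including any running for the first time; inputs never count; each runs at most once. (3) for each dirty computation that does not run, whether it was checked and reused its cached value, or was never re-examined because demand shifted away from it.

The edit dirties: t1, t3, t6.
2 computations run: t1, t6.
Cache hits after checking: t3.
Note where the cutoff bites: t3 is checked, finds nothing changed, and keeps its cache.

First demand of the output computes:
  t1 = max2(1, 3) = 3
  t3 = add(3, 3) = 6
  t6 = min2(6, 1) = 1

After the edit, cleaning proceeds:
  t1: a read changed (a2 1->-6) — executes, giving 3 — identical to its old value.
  t3: dirty, but its reads are unchanged (t1 unchanged, t1 unchanged); cached 6 stands.
  t6: a read changed (a2 1->-6) — executes, giving -6.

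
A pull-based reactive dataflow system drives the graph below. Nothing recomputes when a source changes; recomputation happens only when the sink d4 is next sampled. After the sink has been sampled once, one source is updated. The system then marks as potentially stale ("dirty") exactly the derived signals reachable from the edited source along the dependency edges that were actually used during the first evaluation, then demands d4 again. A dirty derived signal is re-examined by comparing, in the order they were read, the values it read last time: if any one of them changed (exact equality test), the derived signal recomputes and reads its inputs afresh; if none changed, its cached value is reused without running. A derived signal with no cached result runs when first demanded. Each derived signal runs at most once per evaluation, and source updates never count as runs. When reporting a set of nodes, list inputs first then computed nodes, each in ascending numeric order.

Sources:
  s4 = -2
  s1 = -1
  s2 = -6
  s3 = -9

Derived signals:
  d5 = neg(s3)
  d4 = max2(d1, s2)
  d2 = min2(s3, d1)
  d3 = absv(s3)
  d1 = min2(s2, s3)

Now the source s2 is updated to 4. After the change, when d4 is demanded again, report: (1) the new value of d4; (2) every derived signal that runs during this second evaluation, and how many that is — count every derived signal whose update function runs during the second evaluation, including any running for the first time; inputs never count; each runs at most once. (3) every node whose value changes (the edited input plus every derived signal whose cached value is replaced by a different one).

First evaluation (everything demanded from the output):
  d1 = min2(-6, -9) = -9
  d4 = max2(-9, -6) = -6

Propagation after the edit:
  d1: runs — s2 -6->4; result -9 (same value as before).
  d4: runs — s2 -6->4; result 4.

New value of d4: 4.
Derived signals that run: d1, d4 — 2 in total.
Values that change: s2, d4.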